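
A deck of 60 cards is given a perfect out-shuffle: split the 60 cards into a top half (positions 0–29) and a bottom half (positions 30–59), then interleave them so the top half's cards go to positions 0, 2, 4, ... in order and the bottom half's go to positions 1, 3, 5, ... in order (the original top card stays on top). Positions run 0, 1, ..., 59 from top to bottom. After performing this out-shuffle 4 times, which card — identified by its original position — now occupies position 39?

Work backwards from position 39, undoing one out-shuffle at a time:
39 ← 49 ← 54 ← 27 ← 43
So the card now at position 39 started at position 43.

43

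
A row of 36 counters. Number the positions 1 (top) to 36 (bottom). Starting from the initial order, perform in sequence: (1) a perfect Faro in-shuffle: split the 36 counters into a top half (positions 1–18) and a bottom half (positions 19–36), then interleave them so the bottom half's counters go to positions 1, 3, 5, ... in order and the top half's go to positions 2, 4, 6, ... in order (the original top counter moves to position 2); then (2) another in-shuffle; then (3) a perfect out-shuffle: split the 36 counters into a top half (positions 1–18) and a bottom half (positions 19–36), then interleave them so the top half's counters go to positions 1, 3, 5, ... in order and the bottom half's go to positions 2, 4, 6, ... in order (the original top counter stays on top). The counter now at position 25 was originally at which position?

31

Undo the operations in reverse order, starting from position 25:
  undo op 3 (out-shuffle, from top half): 25 ← 13
  undo op 2 (in-shuffle, from bottom half): 13 ← 25
  undo op 1 (in-shuffle, from bottom half): 25 ← 31
So the counter at position 25 came from original position 31.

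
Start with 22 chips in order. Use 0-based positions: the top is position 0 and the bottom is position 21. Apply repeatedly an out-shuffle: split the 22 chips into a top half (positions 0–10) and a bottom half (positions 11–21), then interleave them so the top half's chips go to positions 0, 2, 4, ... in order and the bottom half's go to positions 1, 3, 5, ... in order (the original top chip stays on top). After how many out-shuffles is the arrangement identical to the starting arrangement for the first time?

The out-shuffle permutes the 22 positions with cycle lengths [1, 1, 2, 3, 3, 6, 6].
Every chip is home exactly when every cycle has completed a whole number of laps, i.e. after lcm(1, 2, 3, 6) = 6 out-shuffles.

6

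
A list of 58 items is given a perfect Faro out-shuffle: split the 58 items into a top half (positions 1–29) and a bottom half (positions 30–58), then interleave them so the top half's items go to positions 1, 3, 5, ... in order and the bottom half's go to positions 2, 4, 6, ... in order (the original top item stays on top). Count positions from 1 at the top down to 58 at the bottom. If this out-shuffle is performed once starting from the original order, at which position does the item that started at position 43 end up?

Track the item's position through each out-shuffle:
43 → 28

28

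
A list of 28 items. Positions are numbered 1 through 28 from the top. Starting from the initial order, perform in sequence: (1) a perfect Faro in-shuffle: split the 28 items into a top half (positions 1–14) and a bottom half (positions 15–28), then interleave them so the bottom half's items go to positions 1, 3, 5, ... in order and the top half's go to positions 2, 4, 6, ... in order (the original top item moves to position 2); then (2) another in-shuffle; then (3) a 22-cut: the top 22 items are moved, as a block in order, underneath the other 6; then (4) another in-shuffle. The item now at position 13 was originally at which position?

11

Undo the operations in reverse order, starting from position 13:
  undo op 4 (in-shuffle, from bottom half): 13 ← 21
  undo op 3 (cut 22): 21 ← 15
  undo op 2 (in-shuffle, from bottom half): 15 ← 22
  undo op 1 (in-shuffle, from top half): 22 ← 11
So the item at position 13 came from original position 11.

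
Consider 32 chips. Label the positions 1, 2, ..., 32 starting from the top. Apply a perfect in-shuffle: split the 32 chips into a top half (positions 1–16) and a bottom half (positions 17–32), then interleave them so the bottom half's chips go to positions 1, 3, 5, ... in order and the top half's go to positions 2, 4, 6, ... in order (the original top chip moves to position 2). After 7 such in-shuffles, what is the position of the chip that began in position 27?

Track the chip's position through each in-shuffle:
27 → 21 → 9 → 18 → 3 → 6 → 12 → 24

24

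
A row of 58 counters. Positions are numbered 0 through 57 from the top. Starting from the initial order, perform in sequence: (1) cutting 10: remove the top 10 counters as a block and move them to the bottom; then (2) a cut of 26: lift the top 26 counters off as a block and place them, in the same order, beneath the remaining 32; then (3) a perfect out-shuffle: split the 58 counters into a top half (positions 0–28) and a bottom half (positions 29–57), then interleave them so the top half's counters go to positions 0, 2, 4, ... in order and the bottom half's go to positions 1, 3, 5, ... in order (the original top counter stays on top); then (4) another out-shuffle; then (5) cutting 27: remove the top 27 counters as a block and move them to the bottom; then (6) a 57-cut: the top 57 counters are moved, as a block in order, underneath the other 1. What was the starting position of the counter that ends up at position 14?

Undo the operations in reverse order, starting from position 14:
  undo op 6 (cut 57): 14 ← 13
  undo op 5 (cut 27): 13 ← 40
  undo op 4 (out-shuffle, from top half): 40 ← 20
  undo op 3 (out-shuffle, from top half): 20 ← 10
  undo op 2 (cut 26): 10 ← 36
  undo op 1 (cut 10): 36 ← 46
So the counter at position 14 came from original position 46.

46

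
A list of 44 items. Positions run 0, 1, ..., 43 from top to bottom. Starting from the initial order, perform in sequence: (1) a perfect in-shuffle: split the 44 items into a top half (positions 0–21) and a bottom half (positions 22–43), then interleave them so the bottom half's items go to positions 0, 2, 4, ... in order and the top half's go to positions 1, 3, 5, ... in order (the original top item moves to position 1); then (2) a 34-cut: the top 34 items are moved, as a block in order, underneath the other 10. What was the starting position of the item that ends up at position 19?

4

Undo the operations in reverse order, starting from position 19:
  undo op 2 (cut 34): 19 ← 9
  undo op 1 (in-shuffle, from top half): 9 ← 4
So the item at position 19 came from original position 4.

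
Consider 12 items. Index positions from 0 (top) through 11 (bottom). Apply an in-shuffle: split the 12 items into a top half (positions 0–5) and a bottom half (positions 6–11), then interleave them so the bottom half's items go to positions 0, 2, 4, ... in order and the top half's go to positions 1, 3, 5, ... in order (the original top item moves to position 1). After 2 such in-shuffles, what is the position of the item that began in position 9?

0

Track the item's position through each in-shuffle:
9 → 6 → 0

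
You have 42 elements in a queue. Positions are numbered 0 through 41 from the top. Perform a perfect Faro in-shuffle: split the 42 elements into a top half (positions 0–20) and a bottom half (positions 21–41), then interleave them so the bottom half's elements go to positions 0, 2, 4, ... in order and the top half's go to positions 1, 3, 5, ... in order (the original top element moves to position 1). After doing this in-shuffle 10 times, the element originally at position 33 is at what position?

Track the element's position through each in-shuffle:
33 → 24 → 6 → 13 → 27 → 12 → 25 → 8 → 17 → 35 → 28

28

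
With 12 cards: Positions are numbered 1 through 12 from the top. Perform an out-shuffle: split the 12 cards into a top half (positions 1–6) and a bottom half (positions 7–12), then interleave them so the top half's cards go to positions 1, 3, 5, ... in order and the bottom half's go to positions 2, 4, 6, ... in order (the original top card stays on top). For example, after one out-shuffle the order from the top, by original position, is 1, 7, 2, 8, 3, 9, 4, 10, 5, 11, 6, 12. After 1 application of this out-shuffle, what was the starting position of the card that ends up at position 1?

Work backwards from position 1, undoing one out-shuffle at a time:
1 ← 1
So the card now at position 1 started at position 1.

1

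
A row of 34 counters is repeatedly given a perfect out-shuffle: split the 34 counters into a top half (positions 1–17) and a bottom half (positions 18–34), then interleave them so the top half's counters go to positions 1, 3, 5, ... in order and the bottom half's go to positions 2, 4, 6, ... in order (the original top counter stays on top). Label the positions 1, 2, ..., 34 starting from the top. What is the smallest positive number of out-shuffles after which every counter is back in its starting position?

10

The out-shuffle permutes the 34 positions with cycle lengths [1, 1, 2, 10, 10, 10].
Every counter is home exactly when every cycle has completed a whole number of laps, i.e. after lcm(1, 2, 10) = 10 out-shuffles.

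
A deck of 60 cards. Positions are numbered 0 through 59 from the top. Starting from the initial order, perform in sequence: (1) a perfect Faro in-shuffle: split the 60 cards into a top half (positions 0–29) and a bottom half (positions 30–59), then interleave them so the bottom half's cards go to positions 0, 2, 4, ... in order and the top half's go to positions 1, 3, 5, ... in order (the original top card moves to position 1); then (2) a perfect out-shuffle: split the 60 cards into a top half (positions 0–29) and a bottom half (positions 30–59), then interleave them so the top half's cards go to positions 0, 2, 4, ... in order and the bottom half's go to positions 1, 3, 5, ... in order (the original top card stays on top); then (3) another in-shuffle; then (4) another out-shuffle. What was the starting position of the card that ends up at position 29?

43

Undo the operations in reverse order, starting from position 29:
  undo op 4 (out-shuffle, from bottom half): 29 ← 44
  undo op 3 (in-shuffle, from bottom half): 44 ← 52
  undo op 2 (out-shuffle, from top half): 52 ← 26
  undo op 1 (in-shuffle, from bottom half): 26 ← 43
So the card at position 29 came from original position 43.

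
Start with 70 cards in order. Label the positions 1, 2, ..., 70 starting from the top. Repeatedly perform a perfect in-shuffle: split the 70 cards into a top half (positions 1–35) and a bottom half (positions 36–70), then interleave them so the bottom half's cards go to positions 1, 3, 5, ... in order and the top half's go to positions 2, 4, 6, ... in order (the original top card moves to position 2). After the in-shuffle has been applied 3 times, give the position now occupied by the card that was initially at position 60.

54

Track the card's position through each in-shuffle:
60 → 49 → 27 → 54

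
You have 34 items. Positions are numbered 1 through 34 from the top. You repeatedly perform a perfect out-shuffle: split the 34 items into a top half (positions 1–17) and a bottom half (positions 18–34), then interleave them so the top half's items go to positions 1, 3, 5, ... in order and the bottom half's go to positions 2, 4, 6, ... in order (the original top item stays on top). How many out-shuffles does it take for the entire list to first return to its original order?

The out-shuffle permutes the 34 positions with cycle lengths [1, 1, 2, 10, 10, 10].
Every item is home exactly when every cycle has completed a whole number of laps, i.e. after lcm(1, 2, 10) = 10 out-shuffles.

10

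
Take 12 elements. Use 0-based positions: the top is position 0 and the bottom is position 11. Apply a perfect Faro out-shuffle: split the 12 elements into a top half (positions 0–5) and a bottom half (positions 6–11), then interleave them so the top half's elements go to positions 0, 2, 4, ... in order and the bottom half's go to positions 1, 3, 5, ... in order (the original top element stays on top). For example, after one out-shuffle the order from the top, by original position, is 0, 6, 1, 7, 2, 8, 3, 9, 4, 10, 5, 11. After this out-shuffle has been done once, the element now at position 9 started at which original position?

Work backwards from position 9, undoing one out-shuffle at a time:
9 ← 10
So the element now at position 9 started at position 10.

10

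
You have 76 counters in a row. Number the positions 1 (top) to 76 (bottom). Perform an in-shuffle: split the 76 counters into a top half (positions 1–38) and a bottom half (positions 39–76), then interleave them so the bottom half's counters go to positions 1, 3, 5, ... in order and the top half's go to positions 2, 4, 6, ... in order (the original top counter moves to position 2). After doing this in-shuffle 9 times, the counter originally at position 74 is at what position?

Track the counter's position through each in-shuffle:
74 → 71 → 65 → 53 → 29 → 58 → 39 → 1 → 2 → 4

4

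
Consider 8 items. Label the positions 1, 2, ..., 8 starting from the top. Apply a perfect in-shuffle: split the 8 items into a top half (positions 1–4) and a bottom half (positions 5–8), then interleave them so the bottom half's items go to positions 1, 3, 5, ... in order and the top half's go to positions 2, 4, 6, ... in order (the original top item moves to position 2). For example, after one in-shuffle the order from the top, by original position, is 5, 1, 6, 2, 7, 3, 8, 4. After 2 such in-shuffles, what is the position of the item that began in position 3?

Track the item's position through each in-shuffle:
3 → 6 → 3

3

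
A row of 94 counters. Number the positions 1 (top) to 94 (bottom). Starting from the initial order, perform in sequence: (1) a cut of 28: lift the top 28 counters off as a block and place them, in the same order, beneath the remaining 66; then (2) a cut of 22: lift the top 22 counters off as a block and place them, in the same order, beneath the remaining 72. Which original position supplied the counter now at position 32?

82

Undo the operations in reverse order, starting from position 32:
  undo op 2 (cut 22): 32 ← 54
  undo op 1 (cut 28): 54 ← 82
So the counter at position 32 came from original position 82.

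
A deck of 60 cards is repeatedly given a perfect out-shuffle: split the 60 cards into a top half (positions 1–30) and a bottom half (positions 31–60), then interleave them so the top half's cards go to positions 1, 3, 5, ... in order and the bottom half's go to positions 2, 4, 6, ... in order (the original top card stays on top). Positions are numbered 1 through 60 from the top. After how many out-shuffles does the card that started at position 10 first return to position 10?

Follow position 10 under repeated out-shuffles:
10 → 19 → 37 → 14 → 27 → 53 → 46 → 32 → ... → 10 (length 58)
It first returns after 58 out-shuffles.

58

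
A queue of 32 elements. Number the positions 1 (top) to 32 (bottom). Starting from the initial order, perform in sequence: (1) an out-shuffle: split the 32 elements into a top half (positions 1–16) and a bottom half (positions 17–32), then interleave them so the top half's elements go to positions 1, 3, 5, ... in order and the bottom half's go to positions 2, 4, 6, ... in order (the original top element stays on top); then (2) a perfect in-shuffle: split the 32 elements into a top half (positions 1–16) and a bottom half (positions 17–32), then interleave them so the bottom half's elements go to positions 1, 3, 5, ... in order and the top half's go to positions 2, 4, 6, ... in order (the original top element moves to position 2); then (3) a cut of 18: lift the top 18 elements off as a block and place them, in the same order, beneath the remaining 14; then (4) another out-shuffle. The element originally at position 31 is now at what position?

17

Track the element from position 31 forward through each operation:
  after op 1 (out-shuffle): 31 → 30
  after op 2 (in-shuffle): 30 → 27
  after op 3 (cut 18): 27 → 9
  after op 4 (out-shuffle): 9 → 17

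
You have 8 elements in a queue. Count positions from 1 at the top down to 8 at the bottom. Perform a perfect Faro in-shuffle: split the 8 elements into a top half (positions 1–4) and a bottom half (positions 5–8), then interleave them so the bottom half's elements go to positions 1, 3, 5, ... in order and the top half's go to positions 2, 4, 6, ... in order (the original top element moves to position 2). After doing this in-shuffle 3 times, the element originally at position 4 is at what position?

5

Track the element's position through each in-shuffle:
4 → 8 → 7 → 5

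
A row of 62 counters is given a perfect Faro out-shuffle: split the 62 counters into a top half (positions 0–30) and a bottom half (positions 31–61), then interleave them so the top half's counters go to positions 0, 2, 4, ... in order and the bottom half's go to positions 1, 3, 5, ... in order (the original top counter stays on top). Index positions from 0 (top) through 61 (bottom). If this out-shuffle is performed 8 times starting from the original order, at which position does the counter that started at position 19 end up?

Track the counter's position through each out-shuffle:
19 → 38 → 15 → 30 → 60 → 59 → 57 → 53 → 45

45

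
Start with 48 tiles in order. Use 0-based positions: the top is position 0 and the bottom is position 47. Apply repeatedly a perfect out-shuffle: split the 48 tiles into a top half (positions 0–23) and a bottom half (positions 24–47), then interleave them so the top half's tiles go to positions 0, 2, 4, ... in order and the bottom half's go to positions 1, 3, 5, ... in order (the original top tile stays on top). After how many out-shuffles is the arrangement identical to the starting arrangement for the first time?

23

The out-shuffle permutes the 48 positions with cycle lengths [1, 1, 23, 23].
Every tile is home exactly when every cycle has completed a whole number of laps, i.e. after lcm(1, 23) = 23 out-shuffles.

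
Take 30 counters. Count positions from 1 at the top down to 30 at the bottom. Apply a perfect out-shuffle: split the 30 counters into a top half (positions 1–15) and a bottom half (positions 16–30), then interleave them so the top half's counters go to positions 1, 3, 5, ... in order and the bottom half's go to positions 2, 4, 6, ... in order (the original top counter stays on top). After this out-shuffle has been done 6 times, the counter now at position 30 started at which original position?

Work backwards from position 30, undoing one out-shuffle at a time:
30 ← 30 ← 30 ← 30 ← 30 ← 30 ← 30
So the counter now at position 30 started at position 30.

30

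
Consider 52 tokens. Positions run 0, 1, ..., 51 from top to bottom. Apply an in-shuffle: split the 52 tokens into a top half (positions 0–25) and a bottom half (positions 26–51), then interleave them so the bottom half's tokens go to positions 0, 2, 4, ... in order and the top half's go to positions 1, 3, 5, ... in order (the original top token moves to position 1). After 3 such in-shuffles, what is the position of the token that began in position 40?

9

Track the token's position through each in-shuffle:
40 → 28 → 4 → 9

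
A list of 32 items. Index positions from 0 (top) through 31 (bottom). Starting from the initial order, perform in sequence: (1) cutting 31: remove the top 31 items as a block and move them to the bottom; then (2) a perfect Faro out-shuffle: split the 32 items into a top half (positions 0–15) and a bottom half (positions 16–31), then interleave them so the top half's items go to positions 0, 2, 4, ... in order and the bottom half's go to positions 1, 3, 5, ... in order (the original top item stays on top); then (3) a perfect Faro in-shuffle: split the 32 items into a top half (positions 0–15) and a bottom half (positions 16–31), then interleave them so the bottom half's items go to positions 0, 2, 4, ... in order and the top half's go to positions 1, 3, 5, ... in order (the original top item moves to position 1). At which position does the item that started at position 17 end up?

Track the item from position 17 forward through each operation:
  after op 1 (cut 31): 17 → 18
  after op 2 (out-shuffle): 18 → 5
  after op 3 (in-shuffle): 5 → 11

11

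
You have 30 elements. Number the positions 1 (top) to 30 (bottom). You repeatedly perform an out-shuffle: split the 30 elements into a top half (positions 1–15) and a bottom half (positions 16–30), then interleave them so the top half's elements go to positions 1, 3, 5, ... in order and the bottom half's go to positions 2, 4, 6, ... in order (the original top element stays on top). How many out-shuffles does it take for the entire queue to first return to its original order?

28

The out-shuffle permutes the 30 positions with cycle lengths [1, 1, 28].
Every element is home exactly when every cycle has completed a whole number of laps, i.e. after lcm(1, 28) = 28 out-shuffles.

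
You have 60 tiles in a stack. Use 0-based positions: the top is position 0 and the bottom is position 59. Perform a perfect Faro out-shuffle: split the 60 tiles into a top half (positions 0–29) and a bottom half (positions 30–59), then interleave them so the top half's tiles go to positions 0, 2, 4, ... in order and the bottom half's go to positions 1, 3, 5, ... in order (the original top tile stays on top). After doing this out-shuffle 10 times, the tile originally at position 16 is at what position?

41

Track the tile's position through each out-shuffle:
16 → 32 → 5 → 10 → 20 → 40 → 21 → 42 → 25 → 50 → 41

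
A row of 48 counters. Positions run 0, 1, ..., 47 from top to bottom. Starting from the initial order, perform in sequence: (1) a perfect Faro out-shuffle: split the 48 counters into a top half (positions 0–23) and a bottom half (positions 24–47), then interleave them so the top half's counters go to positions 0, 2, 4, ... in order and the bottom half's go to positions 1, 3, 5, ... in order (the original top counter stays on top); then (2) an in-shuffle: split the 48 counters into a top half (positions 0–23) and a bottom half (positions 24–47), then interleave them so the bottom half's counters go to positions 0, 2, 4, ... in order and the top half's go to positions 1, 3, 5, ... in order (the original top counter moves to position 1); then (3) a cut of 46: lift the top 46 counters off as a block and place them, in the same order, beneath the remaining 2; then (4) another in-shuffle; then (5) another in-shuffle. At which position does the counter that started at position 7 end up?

Track the counter from position 7 forward through each operation:
  after op 1 (out-shuffle): 7 → 14
  after op 2 (in-shuffle): 14 → 29
  after op 3 (cut 46): 29 → 31
  after op 4 (in-shuffle): 31 → 14
  after op 5 (in-shuffle): 14 → 29

29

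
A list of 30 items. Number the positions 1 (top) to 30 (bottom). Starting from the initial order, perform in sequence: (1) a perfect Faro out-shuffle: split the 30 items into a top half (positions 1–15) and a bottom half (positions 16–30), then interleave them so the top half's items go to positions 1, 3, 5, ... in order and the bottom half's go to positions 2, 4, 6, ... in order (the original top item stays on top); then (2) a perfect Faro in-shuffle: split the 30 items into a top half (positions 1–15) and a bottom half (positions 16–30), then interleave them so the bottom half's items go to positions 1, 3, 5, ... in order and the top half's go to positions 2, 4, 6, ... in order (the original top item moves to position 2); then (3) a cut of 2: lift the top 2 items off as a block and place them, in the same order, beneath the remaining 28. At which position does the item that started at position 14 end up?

Track the item from position 14 forward through each operation:
  after op 1 (out-shuffle): 14 → 27
  after op 2 (in-shuffle): 27 → 23
  after op 3 (cut 2): 23 → 21

21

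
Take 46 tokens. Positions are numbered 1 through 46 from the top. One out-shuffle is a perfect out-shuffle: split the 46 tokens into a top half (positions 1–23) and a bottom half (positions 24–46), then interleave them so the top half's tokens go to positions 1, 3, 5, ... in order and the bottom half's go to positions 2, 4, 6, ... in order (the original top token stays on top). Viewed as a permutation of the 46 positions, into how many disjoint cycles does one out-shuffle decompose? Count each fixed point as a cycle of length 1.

9

Trace each unvisited position around until it returns:
(1) (2 3 5 9 17 33 ... len 12) (4 7 13 25) (6 11 21 41 36 26) (8 15 29 12 23 45 ... len 12) (10 19 37 28) (16 31) (22 43 40 34) ... plus 1 more
9 cycles in total.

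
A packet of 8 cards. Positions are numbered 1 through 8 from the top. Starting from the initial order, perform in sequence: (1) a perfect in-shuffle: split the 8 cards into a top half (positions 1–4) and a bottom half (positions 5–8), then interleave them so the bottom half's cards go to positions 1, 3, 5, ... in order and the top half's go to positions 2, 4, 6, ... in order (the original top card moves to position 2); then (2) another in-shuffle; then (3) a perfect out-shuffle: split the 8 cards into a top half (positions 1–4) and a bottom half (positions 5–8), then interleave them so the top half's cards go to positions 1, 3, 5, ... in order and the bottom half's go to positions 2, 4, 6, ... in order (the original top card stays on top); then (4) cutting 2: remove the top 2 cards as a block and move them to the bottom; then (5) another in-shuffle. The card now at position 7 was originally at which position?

8

Undo the operations in reverse order, starting from position 7:
  undo op 5 (in-shuffle, from bottom half): 7 ← 8
  undo op 4 (cut 2): 8 ← 2
  undo op 3 (out-shuffle, from bottom half): 2 ← 5
  undo op 2 (in-shuffle, from bottom half): 5 ← 7
  undo op 1 (in-shuffle, from bottom half): 7 ← 8
So the card at position 7 came from original position 8.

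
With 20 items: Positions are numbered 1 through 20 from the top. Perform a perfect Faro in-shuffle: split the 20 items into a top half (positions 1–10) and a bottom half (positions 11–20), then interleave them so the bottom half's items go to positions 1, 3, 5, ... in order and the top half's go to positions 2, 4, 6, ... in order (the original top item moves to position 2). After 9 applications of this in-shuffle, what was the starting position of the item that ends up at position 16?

2

Work backwards from position 16, undoing one in-shuffle at a time:
16 ← 8 ← 4 ← 2 ← 1 ← 11 ← 16 ← 8 ← 4 ← 2
So the item now at position 16 started at position 2.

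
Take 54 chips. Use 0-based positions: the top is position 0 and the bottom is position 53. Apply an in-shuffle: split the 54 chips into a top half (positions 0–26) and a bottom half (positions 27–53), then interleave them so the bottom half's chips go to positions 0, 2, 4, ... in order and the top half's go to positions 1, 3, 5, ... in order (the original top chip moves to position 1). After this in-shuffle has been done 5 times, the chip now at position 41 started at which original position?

Work backwards from position 41, undoing one in-shuffle at a time:
41 ← 20 ← 37 ← 18 ← 36 ← 45
So the chip now at position 41 started at position 45.

45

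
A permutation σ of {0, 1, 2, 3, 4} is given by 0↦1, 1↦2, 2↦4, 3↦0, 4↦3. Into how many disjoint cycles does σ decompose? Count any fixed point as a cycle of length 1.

1

Cycle decomposition: (0 1 2 4 3).
1 cycle.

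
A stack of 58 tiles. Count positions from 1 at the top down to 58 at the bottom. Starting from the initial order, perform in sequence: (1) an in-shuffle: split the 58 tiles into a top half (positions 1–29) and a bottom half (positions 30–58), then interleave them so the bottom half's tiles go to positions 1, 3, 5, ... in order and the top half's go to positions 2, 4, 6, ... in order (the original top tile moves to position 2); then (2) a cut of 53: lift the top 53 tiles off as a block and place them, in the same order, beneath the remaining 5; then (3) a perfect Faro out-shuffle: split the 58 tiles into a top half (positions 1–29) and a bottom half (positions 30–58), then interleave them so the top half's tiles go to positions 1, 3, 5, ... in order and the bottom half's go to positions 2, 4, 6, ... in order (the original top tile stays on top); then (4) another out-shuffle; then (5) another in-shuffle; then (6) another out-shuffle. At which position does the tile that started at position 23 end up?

Track the tile from position 23 forward through each operation:
  after op 1 (in-shuffle): 23 → 46
  after op 2 (cut 53): 46 → 51
  after op 3 (out-shuffle): 51 → 44
  after op 4 (out-shuffle): 44 → 30
  after op 5 (in-shuffle): 30 → 1
  after op 6 (out-shuffle): 1 → 1

1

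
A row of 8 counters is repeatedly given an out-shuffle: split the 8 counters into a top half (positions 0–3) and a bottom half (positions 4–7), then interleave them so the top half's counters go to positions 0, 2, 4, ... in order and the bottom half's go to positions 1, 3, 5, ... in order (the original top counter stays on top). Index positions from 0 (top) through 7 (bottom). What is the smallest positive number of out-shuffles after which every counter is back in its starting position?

The out-shuffle permutes the 8 positions with cycle lengths [1, 1, 3, 3].
Every counter is home exactly when every cycle has completed a whole number of laps, i.e. after lcm(1, 3) = 3 out-shuffles.

3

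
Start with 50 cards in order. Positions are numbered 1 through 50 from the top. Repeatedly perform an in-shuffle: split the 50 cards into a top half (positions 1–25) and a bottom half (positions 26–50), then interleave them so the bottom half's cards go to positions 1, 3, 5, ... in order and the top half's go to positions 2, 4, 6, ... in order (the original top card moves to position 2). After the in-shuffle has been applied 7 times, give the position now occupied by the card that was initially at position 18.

9

Track the card's position through each in-shuffle:
18 → 36 → 21 → 42 → 33 → 15 → 30 → 9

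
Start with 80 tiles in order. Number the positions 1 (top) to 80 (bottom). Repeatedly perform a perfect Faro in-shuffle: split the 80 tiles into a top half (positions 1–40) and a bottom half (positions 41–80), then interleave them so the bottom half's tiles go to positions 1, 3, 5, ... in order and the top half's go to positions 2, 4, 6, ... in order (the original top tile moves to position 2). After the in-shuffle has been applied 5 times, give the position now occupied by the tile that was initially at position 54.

Track the tile's position through each in-shuffle:
54 → 27 → 54 → 27 → 54 → 27

27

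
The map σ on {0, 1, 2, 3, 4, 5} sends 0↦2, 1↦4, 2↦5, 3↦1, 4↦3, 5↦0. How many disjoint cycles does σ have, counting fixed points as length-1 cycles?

2

Cycle decomposition: (0 2 5) (1 4 3).
2 cycles.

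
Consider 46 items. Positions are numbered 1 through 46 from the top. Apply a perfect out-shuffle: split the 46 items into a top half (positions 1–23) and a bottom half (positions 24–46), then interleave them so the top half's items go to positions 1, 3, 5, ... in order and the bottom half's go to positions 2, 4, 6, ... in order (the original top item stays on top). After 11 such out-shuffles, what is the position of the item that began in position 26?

Track the item's position through each out-shuffle:
26 → 6 → 11 → 21 → 41 → 36 → 26 → 6 → 11 → 21 → 41 → 36

36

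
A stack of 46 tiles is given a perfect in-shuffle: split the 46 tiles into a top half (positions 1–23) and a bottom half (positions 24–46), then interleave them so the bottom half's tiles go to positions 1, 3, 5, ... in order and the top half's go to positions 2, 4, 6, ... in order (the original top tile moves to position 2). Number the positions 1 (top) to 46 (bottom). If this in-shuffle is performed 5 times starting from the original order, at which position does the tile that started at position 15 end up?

10

Track the tile's position through each in-shuffle:
15 → 30 → 13 → 26 → 5 → 10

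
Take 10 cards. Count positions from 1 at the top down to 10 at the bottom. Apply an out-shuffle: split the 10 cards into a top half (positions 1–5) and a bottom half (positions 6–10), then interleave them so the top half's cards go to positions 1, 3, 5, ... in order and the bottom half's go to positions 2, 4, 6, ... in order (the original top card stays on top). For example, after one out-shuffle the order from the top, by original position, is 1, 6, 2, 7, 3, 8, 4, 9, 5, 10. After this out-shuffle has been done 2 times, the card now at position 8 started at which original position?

5

Work backwards from position 8, undoing one out-shuffle at a time:
8 ← 9 ← 5
So the card now at position 8 started at position 5.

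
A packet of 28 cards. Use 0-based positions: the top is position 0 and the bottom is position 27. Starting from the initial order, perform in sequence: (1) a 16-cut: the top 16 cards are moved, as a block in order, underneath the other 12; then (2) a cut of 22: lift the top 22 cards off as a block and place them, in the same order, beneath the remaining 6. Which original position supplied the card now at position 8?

18

Undo the operations in reverse order, starting from position 8:
  undo op 2 (cut 22): 8 ← 2
  undo op 1 (cut 16): 2 ← 18
So the card at position 8 came from original position 18.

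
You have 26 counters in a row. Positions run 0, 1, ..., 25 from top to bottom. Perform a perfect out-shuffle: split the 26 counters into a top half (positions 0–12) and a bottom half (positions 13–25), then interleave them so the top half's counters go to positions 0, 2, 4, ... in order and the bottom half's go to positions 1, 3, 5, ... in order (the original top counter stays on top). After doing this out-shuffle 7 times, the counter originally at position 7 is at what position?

21

Track the counter's position through each out-shuffle:
7 → 14 → 3 → 6 → 12 → 24 → 23 → 21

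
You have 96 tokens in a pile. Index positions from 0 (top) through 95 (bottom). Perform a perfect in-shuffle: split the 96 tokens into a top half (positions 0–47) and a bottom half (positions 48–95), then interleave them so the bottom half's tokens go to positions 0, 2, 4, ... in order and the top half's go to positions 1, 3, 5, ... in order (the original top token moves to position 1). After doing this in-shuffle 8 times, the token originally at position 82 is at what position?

4

Track the token's position through each in-shuffle:
82 → 68 → 40 → 81 → 66 → 36 → 73 → 50 → 4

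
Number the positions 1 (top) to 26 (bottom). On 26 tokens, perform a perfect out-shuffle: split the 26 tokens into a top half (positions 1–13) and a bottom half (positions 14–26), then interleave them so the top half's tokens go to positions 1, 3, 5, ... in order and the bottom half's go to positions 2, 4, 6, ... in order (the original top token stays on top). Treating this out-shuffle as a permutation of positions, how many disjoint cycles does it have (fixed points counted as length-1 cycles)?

Trace each unvisited position around until it returns:
(1) (2 3 5 9 17 8 ... len 20) (6 11 21 16) (26)
4 cycles in total.

4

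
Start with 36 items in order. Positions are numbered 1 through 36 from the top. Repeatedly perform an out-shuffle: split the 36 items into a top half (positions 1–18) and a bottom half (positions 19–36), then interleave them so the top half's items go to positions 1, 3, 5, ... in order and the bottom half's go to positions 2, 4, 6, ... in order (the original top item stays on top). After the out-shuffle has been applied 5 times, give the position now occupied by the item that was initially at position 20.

Track the item's position through each out-shuffle:
20 → 4 → 7 → 13 → 25 → 14

14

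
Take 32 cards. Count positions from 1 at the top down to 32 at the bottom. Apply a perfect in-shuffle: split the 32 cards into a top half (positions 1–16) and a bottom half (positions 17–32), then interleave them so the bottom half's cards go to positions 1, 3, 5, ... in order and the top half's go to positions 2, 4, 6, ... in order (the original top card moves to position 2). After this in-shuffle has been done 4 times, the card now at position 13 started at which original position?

Work backwards from position 13, undoing one in-shuffle at a time:
13 ← 23 ← 28 ← 14 ← 7
So the card now at position 13 started at position 7.

7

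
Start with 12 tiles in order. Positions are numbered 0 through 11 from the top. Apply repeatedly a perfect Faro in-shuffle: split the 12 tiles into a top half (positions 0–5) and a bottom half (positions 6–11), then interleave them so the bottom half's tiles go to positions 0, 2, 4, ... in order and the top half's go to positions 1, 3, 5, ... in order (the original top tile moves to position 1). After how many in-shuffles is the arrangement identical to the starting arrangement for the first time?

The in-shuffle permutes the 12 positions with cycle lengths [12].
Every tile is home exactly when every cycle has completed a whole number of laps, i.e. after lcm(12) = 12 in-shuffles.

12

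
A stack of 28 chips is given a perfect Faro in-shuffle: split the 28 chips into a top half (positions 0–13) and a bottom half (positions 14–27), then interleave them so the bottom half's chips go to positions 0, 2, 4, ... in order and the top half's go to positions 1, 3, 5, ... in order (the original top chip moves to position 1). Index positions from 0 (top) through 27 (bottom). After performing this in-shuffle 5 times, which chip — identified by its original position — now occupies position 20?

Work backwards from position 20, undoing one in-shuffle at a time:
20 ← 24 ← 26 ← 27 ← 13 ← 6
So the chip now at position 20 started at position 6.

6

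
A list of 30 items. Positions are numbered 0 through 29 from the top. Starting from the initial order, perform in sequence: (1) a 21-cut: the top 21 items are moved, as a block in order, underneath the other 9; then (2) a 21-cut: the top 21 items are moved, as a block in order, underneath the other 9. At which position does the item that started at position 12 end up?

Track the item from position 12 forward through each operation:
  after op 1 (cut 21): 12 → 21
  after op 2 (cut 21): 21 → 0

0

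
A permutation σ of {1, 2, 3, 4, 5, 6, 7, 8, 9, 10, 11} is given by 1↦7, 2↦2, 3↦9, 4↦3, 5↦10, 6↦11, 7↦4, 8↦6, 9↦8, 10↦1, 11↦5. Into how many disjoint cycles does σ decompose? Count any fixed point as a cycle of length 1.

2

Cycle decomposition: (1 7 4 3 9 8 6 11 5 10) (2).
2 cycles.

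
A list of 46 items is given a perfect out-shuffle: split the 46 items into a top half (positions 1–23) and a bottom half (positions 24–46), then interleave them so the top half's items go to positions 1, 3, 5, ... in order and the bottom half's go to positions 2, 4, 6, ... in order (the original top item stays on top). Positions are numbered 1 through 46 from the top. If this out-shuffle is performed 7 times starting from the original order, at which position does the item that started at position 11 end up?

21

Track the item's position through each out-shuffle:
11 → 21 → 41 → 36 → 26 → 6 → 11 → 21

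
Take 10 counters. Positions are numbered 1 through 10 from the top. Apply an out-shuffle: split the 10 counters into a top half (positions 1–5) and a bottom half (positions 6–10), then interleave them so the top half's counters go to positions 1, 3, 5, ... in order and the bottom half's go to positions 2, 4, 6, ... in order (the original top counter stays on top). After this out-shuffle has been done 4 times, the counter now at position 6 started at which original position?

3

Work backwards from position 6, undoing one out-shuffle at a time:
6 ← 8 ← 9 ← 5 ← 3
So the counter now at position 6 started at position 3.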